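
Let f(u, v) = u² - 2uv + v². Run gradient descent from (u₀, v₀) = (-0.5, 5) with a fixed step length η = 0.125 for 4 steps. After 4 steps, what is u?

2.078125

∇f = (2u - 2v, -2u + 2v)
(u₁, v₁) = (-0.5, 5) − 0.125·(-11, 11) = (0.875, 3.625)
(u₂, v₂) = (0.875, 3.625) − 0.125·(-5.5, 5.5) = (1.5625, 2.9375)
(u₃, v₃) = (1.5625, 2.9375) − 0.125·(-2.75, 2.75) = (1.90625, 2.59375)
(u₄, v₄) = (1.90625, 2.59375) − 0.125·(-1.375, 1.375) = (2.078125, 2.421875)
u = 2.078125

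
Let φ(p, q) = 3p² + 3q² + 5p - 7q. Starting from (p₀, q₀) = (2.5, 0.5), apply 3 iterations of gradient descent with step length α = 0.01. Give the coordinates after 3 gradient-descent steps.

∇φ = (6p + 5, 6q - 7)
Step 1: at (2.5, 0.5), ∇φ = (20, -4) → (2.5, 0.5) − 0.01·(20, -4) = (2.3, 0.54)
Step 2: at (2.3, 0.54), ∇φ = (18.8, -3.76) → (2.3, 0.54) − 0.01·(18.8, -3.76) = (2.112, 0.5776)
Step 3: at (2.112, 0.5776), ∇φ = (17.672, -3.5344) → (2.112, 0.5776) − 0.01·(17.672, -3.5344) = (1.93528, 0.612944)

(1.93528, 0.612944)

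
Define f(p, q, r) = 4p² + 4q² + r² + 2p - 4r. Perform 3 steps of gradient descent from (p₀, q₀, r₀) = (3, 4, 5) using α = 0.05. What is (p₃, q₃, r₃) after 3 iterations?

∇f = (8p + 2, 8q, 2r - 4)
(p₁, q₁, r₁) = (3, 4, 5) − 0.05·(26, 32, 6) = (1.7, 2.4, 4.7)
(p₂, q₂, r₂) = (1.7, 2.4, 4.7) − 0.05·(15.6, 19.2, 5.4) = (0.92, 1.44, 4.43)
(p₃, q₃, r₃) = (0.92, 1.44, 4.43) − 0.05·(9.36, 11.52, 4.86) = (0.452, 0.864, 4.187)

(0.452, 0.864, 4.187)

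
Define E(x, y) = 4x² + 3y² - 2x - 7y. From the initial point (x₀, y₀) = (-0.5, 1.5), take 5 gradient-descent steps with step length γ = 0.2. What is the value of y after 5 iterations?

1.16656

∇E = (8x - 2, 6y - 7)
(x₁, y₁) = (-0.5, 1.5) − 0.2·(-6, 2) = (0.7, 1.1)
(x₂, y₂) = (0.7, 1.1) − 0.2·(3.6, -0.4) = (-0.02, 1.18)
(x₃, y₃) = (-0.02, 1.18) − 0.2·(-2.16, 0.08) = (0.412, 1.164)
(x₄, y₄) = (0.412, 1.164) − 0.2·(1.296, -0.016) = (0.1528, 1.1672)
(x₅, y₅) = (0.1528, 1.1672) − 0.2·(-0.7776, 0.0032) = (0.30832, 1.16656)
y = 1.16656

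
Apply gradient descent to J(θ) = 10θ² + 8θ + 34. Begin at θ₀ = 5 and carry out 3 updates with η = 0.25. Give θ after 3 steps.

-346

J′(θ) = 20θ + 8
Step 1: J′(5) = 108; θ₁ = 5 − 0.25·108 = -22
Step 2: J′(-22) = -432; θ₂ = -22 − 0.25·(-432) = 86
Step 3: J′(86) = 1728; θ₃ = 86 − 0.25·1728 = -346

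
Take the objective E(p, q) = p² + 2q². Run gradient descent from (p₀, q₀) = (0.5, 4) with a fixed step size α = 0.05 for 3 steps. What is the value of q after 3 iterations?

∇E = (2p, 4q)
(p₁, q₁) = (0.5, 4) − 0.05·(1, 16) = (0.45, 3.2)
(p₂, q₂) = (0.45, 3.2) − 0.05·(0.9, 12.8) = (0.405, 2.56)
(p₃, q₃) = (0.405, 2.56) − 0.05·(0.81, 10.24) = (0.3645, 2.048)
q = 2.048

2.048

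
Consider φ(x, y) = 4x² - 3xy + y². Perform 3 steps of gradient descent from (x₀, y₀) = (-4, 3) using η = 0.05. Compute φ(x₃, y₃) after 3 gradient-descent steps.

3.0876795

∇φ = (8x - 3y, -3x + 2y)
Step 1: at (-4, 3), ∇φ = (-41, 18) → (-4, 3) − 0.05·(-41, 18) = (-1.95, 2.1)
Step 2: at (-1.95, 2.1), ∇φ = (-21.9, 10.05) → (-1.95, 2.1) − 0.05·(-21.9, 10.05) = (-0.855, 1.5975)
Step 3: at (-0.855, 1.5975), ∇φ = (-11.6325, 5.76) → (-0.855, 1.5975) − 0.05·(-11.6325, 5.76) = (-0.273375, 1.3095)
φ(-0.273375, 1.3095) = 3.0876795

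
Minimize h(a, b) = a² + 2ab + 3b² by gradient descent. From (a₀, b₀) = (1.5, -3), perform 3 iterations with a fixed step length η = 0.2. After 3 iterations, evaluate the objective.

0.797328

∇h = (2a + 2b, 2a + 6b)
(a₁, b₁) = (1.5, -3) − 0.2·(-3, -15) = (2.1, 0)
(a₂, b₂) = (2.1, 0) − 0.2·(4.2, 4.2) = (1.26, -0.84)
(a₃, b₃) = (1.26, -0.84) − 0.2·(0.84, -2.52) = (1.092, -0.336)
h(1.092, -0.336) = 0.797328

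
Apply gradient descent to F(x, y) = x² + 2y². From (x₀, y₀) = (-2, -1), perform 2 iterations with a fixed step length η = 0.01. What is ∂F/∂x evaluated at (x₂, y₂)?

-3.8416

∇F = (2x, 4y)
(x₁, y₁) = (-2, -1) − 0.01·(-4, -4) = (-1.96, -0.96)
(x₂, y₂) = (-1.96, -0.96) − 0.01·(-3.92, -3.84) = (-1.9208, -0.9216)
∂F/∂x at (-1.9208, -0.9216) = -3.8416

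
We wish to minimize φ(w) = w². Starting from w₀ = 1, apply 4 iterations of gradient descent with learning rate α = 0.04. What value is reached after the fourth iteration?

0.71639296

φ′(w) = 2w
Step 1: φ′(1) = 2; w₁ = 1 − 0.04·2 = 0.92
Step 2: φ′(0.92) = 1.84; w₂ = 0.92 − 0.04·1.84 = 0.8464
Step 3: φ′(0.8464) = 1.6928; w₃ = 0.8464 − 0.04·1.6928 = 0.778688
Step 4: φ′(0.778688) = 1.557376; w₄ = 0.778688 − 0.04·1.557376 = 0.71639296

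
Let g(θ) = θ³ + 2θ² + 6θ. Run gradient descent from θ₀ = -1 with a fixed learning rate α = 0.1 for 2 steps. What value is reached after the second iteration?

-2.175

g′(θ) = 3θ² + 4θ + 6
θ₁ = -1 − 0.1·5 = -1.5
θ₂ = -1.5 − 0.1·6.75 = -2.175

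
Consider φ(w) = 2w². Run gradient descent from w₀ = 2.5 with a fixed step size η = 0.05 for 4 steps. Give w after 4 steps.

φ′(w) = 4w
Step 1: φ′(2.5) = 10; w₁ = 2.5 − 0.05·10 = 2
Step 2: φ′(2) = 8; w₂ = 2 − 0.05·8 = 1.6
Step 3: φ′(1.6) = 6.4; w₃ = 1.6 − 0.05·6.4 = 1.28
Step 4: φ′(1.28) = 5.12; w₄ = 1.28 − 0.05·5.12 = 1.024

1.024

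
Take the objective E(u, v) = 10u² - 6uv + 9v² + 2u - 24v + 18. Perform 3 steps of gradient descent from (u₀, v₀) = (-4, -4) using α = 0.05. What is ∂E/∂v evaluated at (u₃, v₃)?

-2.988

∇E = (20u - 6v + 2, -6u + 18v - 24)
(u₁, v₁) = (-4, -4) − 0.05·(-54, -72) = (-1.3, -0.4)
(u₂, v₂) = (-1.3, -0.4) − 0.05·(-21.6, -23.4) = (-0.22, 0.77)
(u₃, v₃) = (-0.22, 0.77) − 0.05·(-7.02, -8.82) = (0.131, 1.211)
∂E/∂v at (0.131, 1.211) = -2.988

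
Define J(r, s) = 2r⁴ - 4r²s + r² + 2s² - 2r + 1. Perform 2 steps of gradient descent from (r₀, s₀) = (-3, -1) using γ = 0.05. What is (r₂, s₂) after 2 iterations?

(-319.9136, 18.472)

∇J = (8r³ - 8rs + 2r - 2, -4r² + 4s)
(r₁, s₁) = (-3, -1) − 0.05·(-248, -40) = (9.4, 1)
(r₂, s₂) = (9.4, 1) − 0.05·(6586.272, -349.44) = (-319.9136, 18.472)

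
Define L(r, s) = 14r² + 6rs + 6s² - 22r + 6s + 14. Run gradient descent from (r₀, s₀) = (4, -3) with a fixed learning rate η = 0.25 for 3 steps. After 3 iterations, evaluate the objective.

∇L = (28r + 6s - 22, 6r + 12s + 6)
Step 1: at (4, -3), ∇L = (72, -6) → (4, -3) − 0.25·(72, -6) = (-14, -1.5)
Step 2: at (-14, -1.5), ∇L = (-423, -96) → (-14, -1.5) − 0.25·(-423, -96) = (91.75, 22.5)
Step 3: at (91.75, 22.5), ∇L = (2682, 826.5) → (91.75, 22.5) − 0.25·(2682, 826.5) = (-578.75, -184.125)
L(-578.75, -184.125) = 5543749.78125

5543749.78125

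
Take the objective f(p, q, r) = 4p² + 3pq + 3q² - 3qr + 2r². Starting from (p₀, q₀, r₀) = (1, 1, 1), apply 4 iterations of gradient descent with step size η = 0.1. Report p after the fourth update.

-0.1604

∇f = (8p + 3q, 3p + 6q - 3r, -3q + 4r)
(p₁, q₁, r₁) = (1, 1, 1) − 0.1·(11, 6, 1) = (-0.1, 0.4, 0.9)
(p₂, q₂, r₂) = (-0.1, 0.4, 0.9) − 0.1·(0.4, -0.6, 2.4) = (-0.14, 0.46, 0.66)
(p₃, q₃, r₃) = (-0.14, 0.46, 0.66) − 0.1·(0.26, 0.36, 1.26) = (-0.166, 0.424, 0.534)
(p₄, q₄, r₄) = (-0.166, 0.424, 0.534) − 0.1·(-0.056, 0.444, 0.864) = (-0.1604, 0.3796, 0.4476)
p = -0.1604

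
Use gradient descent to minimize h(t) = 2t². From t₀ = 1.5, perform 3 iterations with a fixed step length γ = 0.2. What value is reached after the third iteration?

h′(t) = 4t
Step 1: h′(1.5) = 6; t₁ = 1.5 − 0.2·6 = 0.3
Step 2: h′(0.3) = 1.2; t₂ = 0.3 − 0.2·1.2 = 0.06
Step 3: h′(0.06) = 0.24; t₃ = 0.06 − 0.2·0.24 = 0.012

0.012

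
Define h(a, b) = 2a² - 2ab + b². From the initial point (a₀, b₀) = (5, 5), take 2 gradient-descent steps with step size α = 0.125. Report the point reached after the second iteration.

∇h = (4a - 2b, -2a + 2b)
Step 1: at (5, 5), ∇h = (10, 0) → (5, 5) − 0.125·(10, 0) = (3.75, 5)
Step 2: at (3.75, 5), ∇h = (5, 2.5) → (3.75, 5) − 0.125·(5, 2.5) = (3.125, 4.6875)

(3.125, 4.6875)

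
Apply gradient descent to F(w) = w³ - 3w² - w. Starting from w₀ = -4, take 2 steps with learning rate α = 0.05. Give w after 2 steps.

-18.315375

F′(w) = 3w² - 6w - 1
Step 1: F′(-4) = 71; w₁ = -4 − 0.05·71 = -7.55
Step 2: F′(-7.55) = 215.3075; w₂ = -7.55 − 0.05·215.3075 = -18.315375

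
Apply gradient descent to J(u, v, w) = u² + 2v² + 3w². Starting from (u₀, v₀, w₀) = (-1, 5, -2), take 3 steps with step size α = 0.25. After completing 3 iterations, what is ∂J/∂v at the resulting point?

∇J = (2u, 4v, 6w)
(u₁, v₁, w₁) = (-1, 5, -2) − 0.25·(-2, 20, -12) = (-0.5, 0, 1)
(u₂, v₂, w₂) = (-0.5, 0, 1) − 0.25·(-1, 0, 6) = (-0.25, 0, -0.5)
(u₃, v₃, w₃) = (-0.25, 0, -0.5) − 0.25·(-0.5, 0, -3) = (-0.125, 0, 0.25)
∂J/∂v at (-0.125, 0, 0.25) = 0

0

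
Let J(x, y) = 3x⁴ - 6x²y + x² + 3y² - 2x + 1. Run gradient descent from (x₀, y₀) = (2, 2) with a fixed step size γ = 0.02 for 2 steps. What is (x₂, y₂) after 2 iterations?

∇J = (12x³ - 12xy + 2x - 2, -6x² + 6y)
Step 1: at (2, 2), ∇J = (50, -12) → (2, 2) − 0.02·(50, -12) = (1, 2.24)
Step 2: at (1, 2.24), ∇J = (-14.88, 7.44) → (1, 2.24) − 0.02·(-14.88, 7.44) = (1.2976, 2.0912)

(1.2976, 2.0912)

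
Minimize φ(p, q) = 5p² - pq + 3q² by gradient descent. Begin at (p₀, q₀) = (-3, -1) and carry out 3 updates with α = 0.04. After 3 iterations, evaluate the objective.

∇φ = (10p - q, -p + 6q)
(p₁, q₁) = (-3, -1) − 0.04·(-29, -3) = (-1.84, -0.88)
(p₂, q₂) = (-1.84, -0.88) − 0.04·(-17.52, -3.44) = (-1.1392, -0.7424)
(p₃, q₃) = (-1.1392, -0.7424) − 0.04·(-10.6496, -3.3152) = (-0.713216, -0.609792)
φ(-0.713216, -0.609792) = 3.224010752

3.224010752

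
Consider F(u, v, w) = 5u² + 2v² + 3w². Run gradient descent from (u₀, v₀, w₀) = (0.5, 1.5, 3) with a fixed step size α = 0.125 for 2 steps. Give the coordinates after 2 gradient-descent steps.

(0.03125, 0.375, 0.1875)

∇F = (10u, 4v, 6w)
(u₁, v₁, w₁) = (0.5, 1.5, 3) − 0.125·(5, 6, 18) = (-0.125, 0.75, 0.75)
(u₂, v₂, w₂) = (-0.125, 0.75, 0.75) − 0.125·(-1.25, 3, 4.5) = (0.03125, 0.375, 0.1875)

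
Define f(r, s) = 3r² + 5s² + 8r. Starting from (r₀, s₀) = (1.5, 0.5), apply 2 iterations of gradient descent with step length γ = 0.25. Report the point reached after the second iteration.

(-0.625, 1.125)

∇f = (6r + 8, 10s)
(r₁, s₁) = (1.5, 0.5) − 0.25·(17, 5) = (-2.75, -0.75)
(r₂, s₂) = (-2.75, -0.75) − 0.25·(-8.5, -7.5) = (-0.625, 1.125)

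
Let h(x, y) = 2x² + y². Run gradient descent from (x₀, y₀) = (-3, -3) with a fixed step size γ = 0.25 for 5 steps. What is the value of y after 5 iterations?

∇h = (4x, 2y)
Step 1: at (-3, -3), ∇h = (-12, -6) → (-3, -3) − 0.25·(-12, -6) = (0, -1.5)
Step 2: at (0, -1.5), ∇h = (0, -3) → (0, -1.5) − 0.25·(0, -3) = (0, -0.75)
Step 3: at (0, -0.75), ∇h = (0, -1.5) → (0, -0.75) − 0.25·(0, -1.5) = (0, -0.375)
Step 4: at (0, -0.375), ∇h = (0, -0.75) → (0, -0.375) − 0.25·(0, -0.75) = (0, -0.1875)
Step 5: at (0, -0.1875), ∇h = (0, -0.375) → (0, -0.1875) − 0.25·(0, -0.375) = (0, -0.09375)
y = -0.09375

-0.09375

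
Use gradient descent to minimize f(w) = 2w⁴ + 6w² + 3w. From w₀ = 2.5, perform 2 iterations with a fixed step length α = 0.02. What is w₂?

f′(w) = 8w³ + 12w + 3
w₁ = 2.5 − 0.02·158 = -0.66
w₂ = -0.66 − 0.02·(-7.219968) = -0.51560064

-0.51560064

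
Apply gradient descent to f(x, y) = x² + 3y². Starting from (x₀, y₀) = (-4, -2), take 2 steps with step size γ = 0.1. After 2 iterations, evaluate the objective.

6.8608

∇f = (2x, 6y)
Step 1: at (-4, -2), ∇f = (-8, -12) → (-4, -2) − 0.1·(-8, -12) = (-3.2, -0.8)
Step 2: at (-3.2, -0.8), ∇f = (-6.4, -4.8) → (-3.2, -0.8) − 0.1·(-6.4, -4.8) = (-2.56, -0.32)
f(-2.56, -0.32) = 6.8608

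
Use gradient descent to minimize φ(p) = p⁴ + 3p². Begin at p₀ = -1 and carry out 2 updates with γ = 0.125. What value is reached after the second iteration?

0.0546875

φ′(p) = 4p³ + 6p
p₁ = -1 − 0.125·(-10) = 0.25
p₂ = 0.25 − 0.125·1.5625 = 0.0546875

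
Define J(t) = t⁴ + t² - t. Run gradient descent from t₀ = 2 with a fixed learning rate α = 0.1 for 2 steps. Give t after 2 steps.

0.25

J′(t) = 4t³ + 2t - 1
Step 1: J′(2) = 35; t₁ = 2 − 0.1·35 = -1.5
Step 2: J′(-1.5) = -17.5; t₂ = -1.5 − 0.1·(-17.5) = 0.25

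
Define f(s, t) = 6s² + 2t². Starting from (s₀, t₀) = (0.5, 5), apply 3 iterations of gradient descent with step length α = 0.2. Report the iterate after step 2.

∇f = (12s, 4t)
(s₁, t₁) = (0.5, 5) − 0.2·(6, 20) = (-0.7, 1)
(s₂, t₂) = (-0.7, 1) − 0.2·(-8.4, 4) = (0.98, 0.2)

(0.98, 0.2)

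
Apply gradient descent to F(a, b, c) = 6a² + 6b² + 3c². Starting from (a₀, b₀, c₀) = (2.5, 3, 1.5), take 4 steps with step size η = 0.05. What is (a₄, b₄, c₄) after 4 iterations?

(0.064, 0.0768, 0.36015)

∇F = (12a, 12b, 6c)
Step 1: at (2.5, 3, 1.5), ∇F = (30, 36, 9) → (2.5, 3, 1.5) − 0.05·(30, 36, 9) = (1, 1.2, 1.05)
Step 2: at (1, 1.2, 1.05), ∇F = (12, 14.4, 6.3) → (1, 1.2, 1.05) − 0.05·(12, 14.4, 6.3) = (0.4, 0.48, 0.735)
Step 3: at (0.4, 0.48, 0.735), ∇F = (4.8, 5.76, 4.41) → (0.4, 0.48, 0.735) − 0.05·(4.8, 5.76, 4.41) = (0.16, 0.192, 0.5145)
Step 4: at (0.16, 0.192, 0.5145), ∇F = (1.92, 2.304, 3.087) → (0.16, 0.192, 0.5145) − 0.05·(1.92, 2.304, 3.087) = (0.064, 0.0768, 0.36015)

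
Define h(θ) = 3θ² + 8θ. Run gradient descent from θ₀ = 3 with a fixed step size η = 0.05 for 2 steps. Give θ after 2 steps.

h′(θ) = 6θ + 8
Step 1: h′(3) = 26; θ₁ = 3 − 0.05·26 = 1.7
Step 2: h′(1.7) = 18.2; θ₂ = 1.7 − 0.05·18.2 = 0.79

0.79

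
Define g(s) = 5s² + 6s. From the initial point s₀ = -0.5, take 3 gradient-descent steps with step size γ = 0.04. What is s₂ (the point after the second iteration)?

g′(s) = 10s + 6
s₁ = -0.5 − 0.04·1 = -0.54
s₂ = -0.54 − 0.04·0.6 = -0.564

-0.564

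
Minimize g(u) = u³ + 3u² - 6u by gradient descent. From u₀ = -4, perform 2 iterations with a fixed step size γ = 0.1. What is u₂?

-11.812

g′(u) = 3u² + 6u - 6
Step 1: g′(-4) = 18; u₁ = -4 − 0.1·18 = -5.8
Step 2: g′(-5.8) = 60.12; u₂ = -5.8 − 0.1·60.12 = -11.812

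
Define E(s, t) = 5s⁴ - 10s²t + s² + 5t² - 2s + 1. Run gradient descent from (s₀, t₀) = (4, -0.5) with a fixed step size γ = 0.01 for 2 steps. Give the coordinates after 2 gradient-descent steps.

(147.6199552, 9.60976)

∇E = (20s³ - 20st + 2s - 2, -10s² + 10t)
Step 1: at (4, -0.5), ∇E = (1326, -165) → (4, -0.5) − 0.01·(1326, -165) = (-9.26, 1.15)
Step 2: at (-9.26, 1.15), ∇E = (-15687.99552, -845.976) → (-9.26, 1.15) − 0.01·(-15687.99552, -845.976) = (147.6199552, 9.60976)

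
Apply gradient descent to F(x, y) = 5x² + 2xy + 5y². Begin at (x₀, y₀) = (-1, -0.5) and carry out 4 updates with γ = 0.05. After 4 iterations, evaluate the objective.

∇F = (10x + 2y, 2x + 10y)
Step 1: at (-1, -0.5), ∇F = (-11, -7) → (-1, -0.5) − 0.05·(-11, -7) = (-0.45, -0.15)
Step 2: at (-0.45, -0.15), ∇F = (-4.8, -2.4) → (-0.45, -0.15) − 0.05·(-4.8, -2.4) = (-0.21, -0.03)
Step 3: at (-0.21, -0.03), ∇F = (-2.16, -0.72) → (-0.21, -0.03) − 0.05·(-2.16, -0.72) = (-0.102, 0.006)
Step 4: at (-0.102, 0.006), ∇F = (-1.008, -0.144) → (-0.102, 0.006) − 0.05·(-1.008, -0.144) = (-0.0516, 0.0132)
F(-0.0516, 0.0132) = 0.01282176

0.01282176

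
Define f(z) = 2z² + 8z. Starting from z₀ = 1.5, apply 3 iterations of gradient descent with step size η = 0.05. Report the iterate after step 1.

f′(z) = 4z + 8
Step 1: f′(1.5) = 14; z₁ = 1.5 − 0.05·14 = 0.8

0.8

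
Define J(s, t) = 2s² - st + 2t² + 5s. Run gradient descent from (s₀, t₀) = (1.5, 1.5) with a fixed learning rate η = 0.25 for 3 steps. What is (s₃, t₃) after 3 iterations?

(-1.3046875, -0.2890625)

∇J = (4s - t + 5, -s + 4t)
Step 1: at (1.5, 1.5), ∇J = (9.5, 4.5) → (1.5, 1.5) − 0.25·(9.5, 4.5) = (-0.875, 0.375)
Step 2: at (-0.875, 0.375), ∇J = (1.125, 2.375) → (-0.875, 0.375) − 0.25·(1.125, 2.375) = (-1.15625, -0.21875)
Step 3: at (-1.15625, -0.21875), ∇J = (0.59375, 0.28125) → (-1.15625, -0.21875) − 0.25·(0.59375, 0.28125) = (-1.3046875, -0.2890625)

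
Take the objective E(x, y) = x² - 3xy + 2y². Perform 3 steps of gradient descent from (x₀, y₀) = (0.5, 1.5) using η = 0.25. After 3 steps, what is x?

1.2578125

∇E = (2x - 3y, -3x + 4y)
Step 1: at (0.5, 1.5), ∇E = (-3.5, 4.5) → (0.5, 1.5) − 0.25·(-3.5, 4.5) = (1.375, 0.375)
Step 2: at (1.375, 0.375), ∇E = (1.625, -2.625) → (1.375, 0.375) − 0.25·(1.625, -2.625) = (0.96875, 1.03125)
Step 3: at (0.96875, 1.03125), ∇E = (-1.15625, 1.21875) → (0.96875, 1.03125) − 0.25·(-1.15625, 1.21875) = (1.2578125, 0.7265625)
x = 1.2578125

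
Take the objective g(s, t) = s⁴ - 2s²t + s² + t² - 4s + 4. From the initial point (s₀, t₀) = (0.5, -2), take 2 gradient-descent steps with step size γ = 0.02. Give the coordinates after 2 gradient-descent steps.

∇g = (4s³ - 4st + 2s - 4, -2s² + 2t)
Step 1: at (0.5, -2), ∇g = (1.5, -4.5) → (0.5, -2) − 0.02·(1.5, -4.5) = (0.47, -1.91)
Step 2: at (0.47, -1.91), ∇g = (0.946092, -4.2618) → (0.47, -1.91) − 0.02·(0.946092, -4.2618) = (0.45107816, -1.824764)

(0.45107816, -1.824764)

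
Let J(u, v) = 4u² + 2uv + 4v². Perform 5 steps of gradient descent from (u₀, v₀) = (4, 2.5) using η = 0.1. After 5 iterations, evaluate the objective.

∇J = (8u + 2v, 2u + 8v)
Step 1: at (4, 2.5), ∇J = (37, 28) → (4, 2.5) − 0.1·(37, 28) = (0.3, -0.3)
Step 2: at (0.3, -0.3), ∇J = (1.8, -1.8) → (0.3, -0.3) − 0.1·(1.8, -1.8) = (0.12, -0.12)
Step 3: at (0.12, -0.12), ∇J = (0.72, -0.72) → (0.12, -0.12) − 0.1·(0.72, -0.72) = (0.048, -0.048)
Step 4: at (0.048, -0.048), ∇J = (0.288, -0.288) → (0.048, -0.048) − 0.1·(0.288, -0.288) = (0.0192, -0.0192)
Step 5: at (0.0192, -0.0192), ∇J = (0.1152, -0.1152) → (0.0192, -0.0192) − 0.1·(0.1152, -0.1152) = (0.00768, -0.00768)
J(0.00768, -0.00768) = 0.0003538944

0.0003538944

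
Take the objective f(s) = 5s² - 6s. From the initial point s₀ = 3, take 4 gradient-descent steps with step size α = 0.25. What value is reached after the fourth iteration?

f′(s) = 10s - 6
Step 1: f′(3) = 24; s₁ = 3 − 0.25·24 = -3
Step 2: f′(-3) = -36; s₂ = -3 − 0.25·(-36) = 6
Step 3: f′(6) = 54; s₃ = 6 − 0.25·54 = -7.5
Step 4: f′(-7.5) = -81; s₄ = -7.5 − 0.25·(-81) = 12.75

12.75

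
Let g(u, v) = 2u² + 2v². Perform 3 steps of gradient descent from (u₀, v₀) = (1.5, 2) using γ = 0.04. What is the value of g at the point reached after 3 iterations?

4.3912253952

∇g = (4u, 4v)
(u₁, v₁) = (1.5, 2) − 0.04·(6, 8) = (1.26, 1.68)
(u₂, v₂) = (1.26, 1.68) − 0.04·(5.04, 6.72) = (1.0584, 1.4112)
(u₃, v₃) = (1.0584, 1.4112) − 0.04·(4.2336, 5.6448) = (0.889056, 1.185408)
g(0.889056, 1.185408) = 4.3912253952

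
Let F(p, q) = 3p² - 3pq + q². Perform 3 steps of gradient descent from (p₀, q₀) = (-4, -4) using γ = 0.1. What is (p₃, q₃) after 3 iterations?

∇F = (6p - 3q, -3p + 2q)
Step 1: at (-4, -4), ∇F = (-12, 4) → (-4, -4) − 0.1·(-12, 4) = (-2.8, -4.4)
Step 2: at (-2.8, -4.4), ∇F = (-3.6, -0.4) → (-2.8, -4.4) − 0.1·(-3.6, -0.4) = (-2.44, -4.36)
Step 3: at (-2.44, -4.36), ∇F = (-1.56, -1.4) → (-2.44, -4.36) − 0.1·(-1.56, -1.4) = (-2.284, -4.22)

(-2.284, -4.22)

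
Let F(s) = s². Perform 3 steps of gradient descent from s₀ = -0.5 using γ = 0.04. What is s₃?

F′(s) = 2s
Step 1: F′(-0.5) = -1; s₁ = -0.5 − 0.04·(-1) = -0.46
Step 2: F′(-0.46) = -0.92; s₂ = -0.46 − 0.04·(-0.92) = -0.4232
Step 3: F′(-0.4232) = -0.8464; s₃ = -0.4232 − 0.04·(-0.8464) = -0.389344

-0.389344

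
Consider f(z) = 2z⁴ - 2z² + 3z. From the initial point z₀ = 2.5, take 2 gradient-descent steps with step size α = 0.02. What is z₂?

0.09076096

f′(z) = 8z³ - 4z + 3
Step 1: f′(2.5) = 118; z₁ = 2.5 − 0.02·118 = 0.14
Step 2: f′(0.14) = 2.461952; z₂ = 0.14 − 0.02·2.461952 = 0.09076096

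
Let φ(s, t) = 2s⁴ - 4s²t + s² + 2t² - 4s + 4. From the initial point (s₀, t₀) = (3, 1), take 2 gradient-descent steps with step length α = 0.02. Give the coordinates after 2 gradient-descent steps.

(-0.88667648, 1.570752)

∇φ = (8s³ - 8st + 2s - 4, -4s² + 4t)
Step 1: at (3, 1), ∇φ = (194, -32) → (3, 1) − 0.02·(194, -32) = (-0.88, 1.64)
Step 2: at (-0.88, 1.64), ∇φ = (0.333824, 3.4624) → (-0.88, 1.64) − 0.02·(0.333824, 3.4624) = (-0.88667648, 1.570752)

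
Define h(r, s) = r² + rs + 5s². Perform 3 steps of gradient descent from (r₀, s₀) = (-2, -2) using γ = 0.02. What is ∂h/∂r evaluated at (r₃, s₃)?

-4.289744

∇h = (2r + s, r + 10s)
(r₁, s₁) = (-2, -2) − 0.02·(-6, -22) = (-1.88, -1.56)
(r₂, s₂) = (-1.88, -1.56) − 0.02·(-5.32, -17.48) = (-1.7736, -1.2104)
(r₃, s₃) = (-1.7736, -1.2104) − 0.02·(-4.7576, -13.8776) = (-1.678448, -0.932848)
∂h/∂r at (-1.678448, -0.932848) = -4.289744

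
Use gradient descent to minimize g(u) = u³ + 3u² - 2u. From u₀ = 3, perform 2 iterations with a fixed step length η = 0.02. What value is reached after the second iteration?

g′(u) = 3u² + 6u - 2
u₁ = 3 − 0.02·43 = 2.14
u₂ = 2.14 − 0.02·24.5788 = 1.648424

1.648424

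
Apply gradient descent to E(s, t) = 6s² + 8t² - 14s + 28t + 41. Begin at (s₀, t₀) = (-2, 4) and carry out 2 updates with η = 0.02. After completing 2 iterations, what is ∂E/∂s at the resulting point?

∇E = (12s - 14, 16t + 28)
(s₁, t₁) = (-2, 4) − 0.02·(-38, 92) = (-1.24, 2.16)
(s₂, t₂) = (-1.24, 2.16) − 0.02·(-28.88, 62.56) = (-0.6624, 0.9088)
∂E/∂s at (-0.6624, 0.9088) = -21.9488

-21.9488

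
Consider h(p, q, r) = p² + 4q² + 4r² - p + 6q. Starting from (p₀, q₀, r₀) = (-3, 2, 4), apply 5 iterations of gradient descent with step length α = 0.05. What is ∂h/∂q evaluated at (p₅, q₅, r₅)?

1.71072

∇h = (2p - 1, 8q + 6, 8r)
(p₁, q₁, r₁) = (-3, 2, 4) − 0.05·(-7, 22, 32) = (-2.65, 0.9, 2.4)
(p₂, q₂, r₂) = (-2.65, 0.9, 2.4) − 0.05·(-6.3, 13.2, 19.2) = (-2.335, 0.24, 1.44)
(p₃, q₃, r₃) = (-2.335, 0.24, 1.44) − 0.05·(-5.67, 7.92, 11.52) = (-2.0515, -0.156, 0.864)
(p₄, q₄, r₄) = (-2.0515, -0.156, 0.864) − 0.05·(-5.103, 4.752, 6.912) = (-1.79635, -0.3936, 0.5184)
(p₅, q₅, r₅) = (-1.79635, -0.3936, 0.5184) − 0.05·(-4.5927, 2.8512, 4.1472) = (-1.566715, -0.53616, 0.31104)
∂h/∂q at (-1.566715, -0.53616, 0.31104) = 1.71072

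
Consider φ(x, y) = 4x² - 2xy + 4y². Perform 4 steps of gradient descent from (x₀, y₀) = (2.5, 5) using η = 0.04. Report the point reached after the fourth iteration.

∇φ = (8x - 2y, -2x + 8y)
Step 1: at (2.5, 5), ∇φ = (10, 35) → (2.5, 5) − 0.04·(10, 35) = (2.1, 3.6)
Step 2: at (2.1, 3.6), ∇φ = (9.6, 24.6) → (2.1, 3.6) − 0.04·(9.6, 24.6) = (1.716, 2.616)
Step 3: at (1.716, 2.616), ∇φ = (8.496, 17.496) → (1.716, 2.616) − 0.04·(8.496, 17.496) = (1.37616, 1.91616)
Step 4: at (1.37616, 1.91616), ∇φ = (7.17696, 12.57696) → (1.37616, 1.91616) − 0.04·(7.17696, 12.57696) = (1.0890816, 1.4130816)

(1.0890816, 1.4130816)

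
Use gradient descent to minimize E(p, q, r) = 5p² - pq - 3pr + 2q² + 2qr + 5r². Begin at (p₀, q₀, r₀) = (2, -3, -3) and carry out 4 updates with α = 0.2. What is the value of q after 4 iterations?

∇E = (10p - q - 3r, -p + 4q + 2r, -3p + 2q + 10r)
Step 1: at (2, -3, -3), ∇E = (32, -20, -42) → (2, -3, -3) − 0.2·(32, -20, -42) = (-4.4, 1, 5.4)
Step 2: at (-4.4, 1, 5.4), ∇E = (-61.2, 19.2, 69.2) → (-4.4, 1, 5.4) − 0.2·(-61.2, 19.2, 69.2) = (7.84, -2.84, -8.44)
Step 3: at (7.84, -2.84, -8.44), ∇E = (106.56, -36.08, -113.6) → (7.84, -2.84, -8.44) − 0.2·(106.56, -36.08, -113.6) = (-13.472, 4.376, 14.28)
Step 4: at (-13.472, 4.376, 14.28), ∇E = (-181.936, 59.536, 191.968) → (-13.472, 4.376, 14.28) − 0.2·(-181.936, 59.536, 191.968) = (22.9152, -7.5312, -24.1136)
q = -7.5312

-7.5312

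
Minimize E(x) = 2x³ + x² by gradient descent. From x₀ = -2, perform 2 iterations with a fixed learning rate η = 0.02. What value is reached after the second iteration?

E′(x) = 6x² + 2x
Step 1: E′(-2) = 20; x₁ = -2 − 0.02·20 = -2.4
Step 2: E′(-2.4) = 29.76; x₂ = -2.4 − 0.02·29.76 = -2.9952

-2.9952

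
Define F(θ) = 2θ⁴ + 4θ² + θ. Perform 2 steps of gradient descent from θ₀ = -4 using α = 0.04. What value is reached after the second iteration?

-1768.48692736

F′(θ) = 8θ³ + 8θ + 1
θ₁ = -4 − 0.04·(-543) = 17.72
θ₂ = 17.72 − 0.04·44655.173184 = -1768.48692736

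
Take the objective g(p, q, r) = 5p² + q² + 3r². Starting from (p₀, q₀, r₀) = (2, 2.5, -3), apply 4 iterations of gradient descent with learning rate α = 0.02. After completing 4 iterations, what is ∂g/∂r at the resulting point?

∇g = (10p, 2q, 6r)
(p₁, q₁, r₁) = (2, 2.5, -3) − 0.02·(20, 5, -18) = (1.6, 2.4, -2.64)
(p₂, q₂, r₂) = (1.6, 2.4, -2.64) − 0.02·(16, 4.8, -15.84) = (1.28, 2.304, -2.3232)
(p₃, q₃, r₃) = (1.28, 2.304, -2.3232) − 0.02·(12.8, 4.608, -13.9392) = (1.024, 2.21184, -2.044416)
(p₄, q₄, r₄) = (1.024, 2.21184, -2.044416) − 0.02·(10.24, 4.42368, -12.266496) = (0.8192, 2.1233664, -1.79908608)
∂g/∂r at (0.8192, 2.1233664, -1.79908608) = -10.79451648

-10.79451648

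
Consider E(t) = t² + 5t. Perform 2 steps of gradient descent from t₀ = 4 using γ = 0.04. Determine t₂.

3.0016

E′(t) = 2t + 5
t₁ = 4 − 0.04·13 = 3.48
t₂ = 3.48 − 0.04·11.96 = 3.0016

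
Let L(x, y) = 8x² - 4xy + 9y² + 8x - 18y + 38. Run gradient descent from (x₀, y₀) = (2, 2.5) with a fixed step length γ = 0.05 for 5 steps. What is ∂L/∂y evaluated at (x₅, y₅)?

∇L = (16x - 4y + 8, -4x + 18y - 18)
(x₁, y₁) = (2, 2.5) − 0.05·(30, 19) = (0.5, 1.55)
(x₂, y₂) = (0.5, 1.55) − 0.05·(9.8, 7.9) = (0.01, 1.155)
(x₃, y₃) = (0.01, 1.155) − 0.05·(3.54, 2.75) = (-0.167, 1.0175)
(x₄, y₄) = (-0.167, 1.0175) − 0.05·(1.258, 0.983) = (-0.2299, 0.96835)
(x₅, y₅) = (-0.2299, 0.96835) − 0.05·(0.4482, 0.3499) = (-0.25231, 0.950855)
∂L/∂y at (-0.25231, 0.950855) = 0.12463

0.12463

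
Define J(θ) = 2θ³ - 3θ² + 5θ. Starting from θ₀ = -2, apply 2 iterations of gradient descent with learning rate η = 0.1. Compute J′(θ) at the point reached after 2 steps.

6571.600376

J′(θ) = 6θ² - 6θ + 5
Step 1: J′(-2) = 41; θ₁ = -2 − 0.1·41 = -6.1
Step 2: J′(-6.1) = 264.86; θ₂ = -6.1 − 0.1·264.86 = -32.586
J′(θ) at (-32.586) = 6571.600376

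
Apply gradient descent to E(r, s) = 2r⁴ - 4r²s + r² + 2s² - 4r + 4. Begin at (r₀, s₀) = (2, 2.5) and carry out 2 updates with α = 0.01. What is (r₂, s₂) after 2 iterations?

∇E = (8r³ - 8rs + 2r - 4, -4r² + 4s)
(r₁, s₁) = (2, 2.5) − 0.01·(24, -6) = (1.76, 2.56)
(r₂, s₂) = (1.76, 2.56) − 0.01·(7.089408, -2.1504) = (1.68910592, 2.581504)

(1.68910592, 2.581504)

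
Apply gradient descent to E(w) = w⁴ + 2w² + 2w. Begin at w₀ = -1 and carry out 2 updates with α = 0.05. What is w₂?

E′(w) = 4w³ + 4w + 2
Step 1: E′(-1) = -6; w₁ = -1 − 0.05·(-6) = -0.7
Step 2: E′(-0.7) = -2.172; w₂ = -0.7 − 0.05·(-2.172) = -0.5914

-0.5914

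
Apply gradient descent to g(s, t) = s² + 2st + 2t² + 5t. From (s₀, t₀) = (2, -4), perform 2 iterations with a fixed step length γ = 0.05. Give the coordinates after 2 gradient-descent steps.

(2.345, -3.39)

∇g = (2s + 2t, 2s + 4t + 5)
(s₁, t₁) = (2, -4) − 0.05·(-4, -7) = (2.2, -3.65)
(s₂, t₂) = (2.2, -3.65) − 0.05·(-2.9, -5.2) = (2.345, -3.39)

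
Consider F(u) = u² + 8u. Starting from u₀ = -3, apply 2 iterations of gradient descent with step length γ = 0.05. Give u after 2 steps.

-3.19

F′(u) = 2u + 8
u₁ = -3 − 0.05·2 = -3.1
u₂ = -3.1 − 0.05·1.8 = -3.19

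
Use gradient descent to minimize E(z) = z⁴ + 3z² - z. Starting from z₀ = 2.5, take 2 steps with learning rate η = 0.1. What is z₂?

E′(z) = 4z³ + 6z - 1
z₁ = 2.5 − 0.1·76.5 = -5.15
z₂ = -5.15 − 0.1·(-578.2635) = 52.67635

52.67635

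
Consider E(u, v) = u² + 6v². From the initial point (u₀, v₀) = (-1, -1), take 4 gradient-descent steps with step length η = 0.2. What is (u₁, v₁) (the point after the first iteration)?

∇E = (2u, 12v)
Step 1: at (-1, -1), ∇E = (-2, -12) → (-1, -1) − 0.2·(-2, -12) = (-0.6, 1.4)

(-0.6, 1.4)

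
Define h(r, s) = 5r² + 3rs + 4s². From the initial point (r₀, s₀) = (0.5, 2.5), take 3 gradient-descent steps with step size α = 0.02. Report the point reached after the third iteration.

(-0.042788, 1.443444)

∇h = (10r + 3s, 3r + 8s)
Step 1: at (0.5, 2.5), ∇h = (12.5, 21.5) → (0.5, 2.5) − 0.02·(12.5, 21.5) = (0.25, 2.07)
Step 2: at (0.25, 2.07), ∇h = (8.71, 17.31) → (0.25, 2.07) − 0.02·(8.71, 17.31) = (0.0758, 1.7238)
Step 3: at (0.0758, 1.7238), ∇h = (5.9294, 14.0178) → (0.0758, 1.7238) − 0.02·(5.9294, 14.0178) = (-0.042788, 1.443444)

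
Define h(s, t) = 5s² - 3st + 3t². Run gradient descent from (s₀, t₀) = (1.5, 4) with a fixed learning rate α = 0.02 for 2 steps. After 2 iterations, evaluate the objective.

27.91270596

∇h = (10s - 3t, -3s + 6t)
Step 1: at (1.5, 4), ∇h = (3, 19.5) → (1.5, 4) − 0.02·(3, 19.5) = (1.44, 3.61)
Step 2: at (1.44, 3.61), ∇h = (3.57, 17.34) → (1.44, 3.61) − 0.02·(3.57, 17.34) = (1.3686, 3.2632)
h(1.3686, 3.2632) = 27.91270596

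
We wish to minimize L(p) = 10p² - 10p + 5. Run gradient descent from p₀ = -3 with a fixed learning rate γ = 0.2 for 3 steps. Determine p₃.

L′(p) = 20p - 10
Step 1: L′(-3) = -70; p₁ = -3 − 0.2·(-70) = 11
Step 2: L′(11) = 210; p₂ = 11 − 0.2·210 = -31
Step 3: L′(-31) = -630; p₃ = -31 − 0.2·(-630) = 95

95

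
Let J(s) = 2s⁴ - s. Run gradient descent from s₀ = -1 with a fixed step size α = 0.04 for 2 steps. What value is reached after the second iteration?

J′(s) = 8s³ - 1
s₁ = -1 − 0.04·(-9) = -0.64
s₂ = -0.64 − 0.04·(-3.097152) = -0.51611392

-0.51611392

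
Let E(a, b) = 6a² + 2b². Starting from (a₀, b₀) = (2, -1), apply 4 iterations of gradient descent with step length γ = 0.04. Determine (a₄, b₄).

∇E = (12a, 4b)
(a₁, b₁) = (2, -1) − 0.04·(24, -4) = (1.04, -0.84)
(a₂, b₂) = (1.04, -0.84) − 0.04·(12.48, -3.36) = (0.5408, -0.7056)
(a₃, b₃) = (0.5408, -0.7056) − 0.04·(6.4896, -2.8224) = (0.281216, -0.592704)
(a₄, b₄) = (0.281216, -0.592704) − 0.04·(3.374592, -2.370816) = (0.14623232, -0.49787136)

(0.14623232, -0.49787136)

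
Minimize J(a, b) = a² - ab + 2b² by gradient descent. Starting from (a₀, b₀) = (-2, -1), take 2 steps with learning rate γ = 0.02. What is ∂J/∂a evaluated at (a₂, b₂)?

-2.8412

∇J = (2a - b, -a + 4b)
(a₁, b₁) = (-2, -1) − 0.02·(-3, -2) = (-1.94, -0.96)
(a₂, b₂) = (-1.94, -0.96) − 0.02·(-2.92, -1.9) = (-1.8816, -0.922)
∂J/∂a at (-1.8816, -0.922) = -2.8412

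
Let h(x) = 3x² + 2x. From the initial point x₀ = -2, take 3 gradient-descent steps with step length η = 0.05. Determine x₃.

-0.905

h′(x) = 6x + 2
Step 1: h′(-2) = -10; x₁ = -2 − 0.05·(-10) = -1.5
Step 2: h′(-1.5) = -7; x₂ = -1.5 − 0.05·(-7) = -1.15
Step 3: h′(-1.15) = -4.9; x₃ = -1.15 − 0.05·(-4.9) = -0.905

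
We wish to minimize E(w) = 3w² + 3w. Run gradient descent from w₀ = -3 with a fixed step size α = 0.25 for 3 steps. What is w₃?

E′(w) = 6w + 3
w₁ = -3 − 0.25·(-15) = 0.75
w₂ = 0.75 − 0.25·7.5 = -1.125
w₃ = -1.125 − 0.25·(-3.75) = -0.1875

-0.1875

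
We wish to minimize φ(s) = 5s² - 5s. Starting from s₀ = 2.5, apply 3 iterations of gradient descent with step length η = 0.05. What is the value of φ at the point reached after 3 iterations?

φ′(s) = 10s - 5
Step 1: φ′(2.5) = 20; s₁ = 2.5 − 0.05·20 = 1.5
Step 2: φ′(1.5) = 10; s₂ = 1.5 − 0.05·10 = 1
Step 3: φ′(1) = 5; s₃ = 1 − 0.05·5 = 0.75
φ(0.75) = -0.9375

-0.9375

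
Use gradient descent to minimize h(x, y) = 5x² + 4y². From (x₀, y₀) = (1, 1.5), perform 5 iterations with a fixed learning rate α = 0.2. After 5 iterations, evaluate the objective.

5.0544195584

∇h = (10x, 8y)
Step 1: at (1, 1.5), ∇h = (10, 12) → (1, 1.5) − 0.2·(10, 12) = (-1, -0.9)
Step 2: at (-1, -0.9), ∇h = (-10, -7.2) → (-1, -0.9) − 0.2·(-10, -7.2) = (1, 0.54)
Step 3: at (1, 0.54), ∇h = (10, 4.32) → (1, 0.54) − 0.2·(10, 4.32) = (-1, -0.324)
Step 4: at (-1, -0.324), ∇h = (-10, -2.592) → (-1, -0.324) − 0.2·(-10, -2.592) = (1, 0.1944)
Step 5: at (1, 0.1944), ∇h = (10, 1.5552) → (1, 0.1944) − 0.2·(10, 1.5552) = (-1, -0.11664)
h(-1, -0.11664) = 5.0544195584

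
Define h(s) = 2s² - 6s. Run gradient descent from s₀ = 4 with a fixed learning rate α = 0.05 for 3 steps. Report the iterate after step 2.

h′(s) = 4s - 6
Step 1: h′(4) = 10; s₁ = 4 − 0.05·10 = 3.5
Step 2: h′(3.5) = 8; s₂ = 3.5 − 0.05·8 = 3.1

3.1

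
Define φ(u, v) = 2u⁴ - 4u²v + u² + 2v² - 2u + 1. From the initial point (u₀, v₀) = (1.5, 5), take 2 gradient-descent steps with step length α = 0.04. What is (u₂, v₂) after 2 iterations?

(-0.18100864, 5.066944)

∇φ = (8u³ - 8uv + 2u - 2, -4u² + 4v)
Step 1: at (1.5, 5), ∇φ = (-32, 11) → (1.5, 5) − 0.04·(-32, 11) = (2.78, 4.56)
Step 2: at (2.78, 4.56), ∇φ = (74.025216, -12.6736) → (2.78, 4.56) − 0.04·(74.025216, -12.6736) = (-0.18100864, 5.066944)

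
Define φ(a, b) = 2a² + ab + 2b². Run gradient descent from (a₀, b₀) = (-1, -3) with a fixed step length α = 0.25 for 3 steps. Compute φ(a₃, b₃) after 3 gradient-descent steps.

∇φ = (4a + b, a + 4b)
Step 1: at (-1, -3), ∇φ = (-7, -13) → (-1, -3) − 0.25·(-7, -13) = (0.75, 0.25)
Step 2: at (0.75, 0.25), ∇φ = (3.25, 1.75) → (0.75, 0.25) − 0.25·(3.25, 1.75) = (-0.0625, -0.1875)
Step 3: at (-0.0625, -0.1875), ∇φ = (-0.4375, -0.8125) → (-0.0625, -0.1875) − 0.25·(-0.4375, -0.8125) = (0.046875, 0.015625)
φ(0.046875, 0.015625) = 0.005615234375

0.005615234375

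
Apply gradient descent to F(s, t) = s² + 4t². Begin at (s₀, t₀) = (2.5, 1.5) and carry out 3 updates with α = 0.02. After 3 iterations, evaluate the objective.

∇F = (2s, 8t)
(s₁, t₁) = (2.5, 1.5) − 0.02·(5, 12) = (2.4, 1.26)
(s₂, t₂) = (2.4, 1.26) − 0.02·(4.8, 10.08) = (2.304, 1.0584)
(s₃, t₃) = (2.304, 1.0584) − 0.02·(4.608, 8.4672) = (2.21184, 0.889056)
F(2.21184, 0.889056) = 8.053918470144

8.053918470144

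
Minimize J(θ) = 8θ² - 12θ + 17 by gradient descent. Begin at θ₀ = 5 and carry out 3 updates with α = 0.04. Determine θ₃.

J′(θ) = 16θ - 12
θ₁ = 5 − 0.04·68 = 2.28
θ₂ = 2.28 − 0.04·24.48 = 1.3008
θ₃ = 1.3008 − 0.04·8.8128 = 0.948288

0.948288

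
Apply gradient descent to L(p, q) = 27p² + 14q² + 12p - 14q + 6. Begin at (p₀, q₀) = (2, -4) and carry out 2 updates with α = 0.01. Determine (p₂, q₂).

(0.248, -1.8328)

∇L = (54p + 12, 28q - 14)
(p₁, q₁) = (2, -4) − 0.01·(120, -126) = (0.8, -2.74)
(p₂, q₂) = (0.8, -2.74) − 0.01·(55.2, -90.72) = (0.248, -1.8328)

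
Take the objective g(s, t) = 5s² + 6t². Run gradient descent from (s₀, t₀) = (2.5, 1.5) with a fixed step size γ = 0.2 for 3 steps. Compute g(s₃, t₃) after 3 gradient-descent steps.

∇g = (10s, 12t)
Step 1: at (2.5, 1.5), ∇g = (25, 18) → (2.5, 1.5) − 0.2·(25, 18) = (-2.5, -2.1)
Step 2: at (-2.5, -2.1), ∇g = (-25, -25.2) → (-2.5, -2.1) − 0.2·(-25, -25.2) = (2.5, 2.94)
Step 3: at (2.5, 2.94), ∇g = (25, 35.28) → (2.5, 2.94) − 0.2·(25, 35.28) = (-2.5, -4.116)
g(-2.5, -4.116) = 132.898736

132.898736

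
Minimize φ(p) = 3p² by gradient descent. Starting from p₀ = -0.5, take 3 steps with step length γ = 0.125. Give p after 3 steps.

-0.0078125

φ′(p) = 6p
Step 1: φ′(-0.5) = -3; p₁ = -0.5 − 0.125·(-3) = -0.125
Step 2: φ′(-0.125) = -0.75; p₂ = -0.125 − 0.125·(-0.75) = -0.03125
Step 3: φ′(-0.03125) = -0.1875; p₃ = -0.03125 − 0.125·(-0.1875) = -0.0078125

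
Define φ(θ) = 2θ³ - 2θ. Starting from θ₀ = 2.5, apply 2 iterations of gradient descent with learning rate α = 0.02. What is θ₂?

φ′(θ) = 6θ² - 2
Step 1: φ′(2.5) = 35.5; θ₁ = 2.5 − 0.02·35.5 = 1.79
Step 2: φ′(1.79) = 17.2246; θ₂ = 1.79 − 0.02·17.2246 = 1.445508

1.445508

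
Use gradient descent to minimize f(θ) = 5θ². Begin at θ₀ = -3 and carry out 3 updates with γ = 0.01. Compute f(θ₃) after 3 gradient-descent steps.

23.914845

f′(θ) = 10θ
θ₁ = -3 − 0.01·(-30) = -2.7
θ₂ = -2.7 − 0.01·(-27) = -2.43
θ₃ = -2.43 − 0.01·(-24.3) = -2.187
f(-2.187) = 23.914845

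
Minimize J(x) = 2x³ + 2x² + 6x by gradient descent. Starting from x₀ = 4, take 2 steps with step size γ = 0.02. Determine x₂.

J′(x) = 6x² + 4x + 6
x₁ = 4 − 0.02·118 = 1.64
x₂ = 1.64 − 0.02·28.6976 = 1.066048

1.066048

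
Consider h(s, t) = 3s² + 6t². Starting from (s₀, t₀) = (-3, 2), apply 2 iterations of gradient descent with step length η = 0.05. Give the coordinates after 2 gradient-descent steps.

(-1.47, 0.32)

∇h = (6s, 12t)
Step 1: at (-3, 2), ∇h = (-18, 24) → (-3, 2) − 0.05·(-18, 24) = (-2.1, 0.8)
Step 2: at (-2.1, 0.8), ∇h = (-12.6, 9.6) → (-2.1, 0.8) − 0.05·(-12.6, 9.6) = (-1.47, 0.32)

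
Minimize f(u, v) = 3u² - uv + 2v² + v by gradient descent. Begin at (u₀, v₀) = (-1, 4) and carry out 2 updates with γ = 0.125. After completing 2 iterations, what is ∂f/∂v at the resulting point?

3.84375

∇f = (6u - v, -u + 4v + 1)
Step 1: at (-1, 4), ∇f = (-10, 18) → (-1, 4) − 0.125·(-10, 18) = (0.25, 1.75)
Step 2: at (0.25, 1.75), ∇f = (-0.25, 7.75) → (0.25, 1.75) − 0.125·(-0.25, 7.75) = (0.28125, 0.78125)
∂f/∂v at (0.28125, 0.78125) = 3.84375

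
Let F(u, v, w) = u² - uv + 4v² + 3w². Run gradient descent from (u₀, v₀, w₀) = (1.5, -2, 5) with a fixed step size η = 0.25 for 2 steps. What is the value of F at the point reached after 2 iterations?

28.2568359375

∇F = (2u - v, -u + 8v, 6w)
(u₁, v₁, w₁) = (1.5, -2, 5) − 0.25·(5, -17.5, 30) = (0.25, 2.375, -2.5)
(u₂, v₂, w₂) = (0.25, 2.375, -2.5) − 0.25·(-1.875, 18.75, -15) = (0.71875, -2.3125, 1.25)
F(0.71875, -2.3125, 1.25) = 28.2568359375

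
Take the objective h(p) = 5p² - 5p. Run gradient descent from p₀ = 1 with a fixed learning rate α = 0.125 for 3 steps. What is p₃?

h′(p) = 10p - 5
Step 1: h′(1) = 5; p₁ = 1 − 0.125·5 = 0.375
Step 2: h′(0.375) = -1.25; p₂ = 0.375 − 0.125·(-1.25) = 0.53125
Step 3: h′(0.53125) = 0.3125; p₃ = 0.53125 − 0.125·0.3125 = 0.4921875

0.4921875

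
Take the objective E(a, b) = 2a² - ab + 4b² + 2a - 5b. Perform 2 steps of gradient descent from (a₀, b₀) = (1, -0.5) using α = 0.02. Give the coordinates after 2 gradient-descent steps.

(0.7544, -0.1346)

∇E = (4a - b + 2, -a + 8b - 5)
Step 1: at (1, -0.5), ∇E = (6.5, -10) → (1, -0.5) − 0.02·(6.5, -10) = (0.87, -0.3)
Step 2: at (0.87, -0.3), ∇E = (5.78, -8.27) → (0.87, -0.3) − 0.02·(5.78, -8.27) = (0.7544, -0.1346)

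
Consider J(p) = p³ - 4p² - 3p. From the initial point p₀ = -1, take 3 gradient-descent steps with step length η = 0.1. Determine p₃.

J′(p) = 3p² - 8p - 3
p₁ = -1 − 0.1·8 = -1.8
p₂ = -1.8 − 0.1·21.12 = -3.912
p₃ = -3.912 − 0.1·74.207232 = -11.3327232

-11.3327232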